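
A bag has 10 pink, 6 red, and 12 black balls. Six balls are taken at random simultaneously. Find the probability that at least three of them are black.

Sum the hypergeometric tail for j = 3,…,6 black balls.
Favorable = C(12,3)·C(16,3) + C(12,4)·C(16,2) + C(12,5)·C(16,1) + C(12,6)·C(16,0) = 196196; total = C(28,6) = 376740.
P = 196196/376740 = 539/1035 ≈ 0.5208.

539/1035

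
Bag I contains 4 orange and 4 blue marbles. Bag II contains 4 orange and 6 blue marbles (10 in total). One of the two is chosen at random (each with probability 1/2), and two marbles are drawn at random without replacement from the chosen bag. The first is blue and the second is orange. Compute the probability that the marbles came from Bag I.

15/29

P(E | Bag I) = 2/7; P(E | Bag II) = 4/15.
P(E) = 1/2·2/7 + 1/2·4/15 = 29/105.
By Bayes' rule, P(Bag I | E) = 1/7 / 29/105 = 15/29 ≈ 0.5172.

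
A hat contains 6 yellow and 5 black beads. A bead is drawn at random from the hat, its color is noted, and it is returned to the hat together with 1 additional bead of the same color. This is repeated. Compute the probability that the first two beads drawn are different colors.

5/11

Either black then yellow, or yellow then black; after the first draw the total is 12.
P = (5/11)·(6/12) + (6/11)·(5/12) = 5/11 ≈ 0.4545.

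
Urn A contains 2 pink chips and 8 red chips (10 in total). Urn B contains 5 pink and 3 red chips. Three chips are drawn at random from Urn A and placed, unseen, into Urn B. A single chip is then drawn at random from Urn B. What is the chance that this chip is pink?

Condition on how many of the transferred chips are pink (from Urn A: 2 pink of 10; then Urn B has 11 total).
  0 pink: C(2,0)C(8,3)/C(10,3) = 7/15; then P = 5/11
  1 pink: C(2,1)C(8,2)/C(10,3) = 7/15; then P = 6/11
  2 pink: C(2,2)C(8,1)/C(10,3) = 1/15; then P = 7/11
P(pink from Urn B) = 28/55 ≈ 0.5091.

28/55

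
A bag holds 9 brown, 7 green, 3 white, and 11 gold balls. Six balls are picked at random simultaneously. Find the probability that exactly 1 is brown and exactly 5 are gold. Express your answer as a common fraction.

66/9425

Unordered draws without replacement: count favorable combinations over C(30,6).
Favorable = C(9,1) · C(7,0) · C(3,0) · C(11,5) = 4158; total = C(30,6) = 593775.
P = 4158/593775 = 66/9425 ≈ 0.0070.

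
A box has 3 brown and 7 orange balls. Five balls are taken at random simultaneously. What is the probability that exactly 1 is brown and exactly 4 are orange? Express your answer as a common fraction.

Unordered draws without replacement: count favorable combinations over C(10,5).
Favorable = C(3,1) · C(7,4) = 105; total = C(10,5) = 252.
P = 105/252 = 5/12 ≈ 0.4167.

5/12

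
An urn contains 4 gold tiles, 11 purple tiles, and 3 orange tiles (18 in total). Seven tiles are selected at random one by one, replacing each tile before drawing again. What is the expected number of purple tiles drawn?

77/18

By linearity of expectation, E[X] = Σ P(draw i is purple); each independent draw has P(purple) = 11/18.
E[X] = 7 · 11/18 = 77/18 ≈ 4.2778.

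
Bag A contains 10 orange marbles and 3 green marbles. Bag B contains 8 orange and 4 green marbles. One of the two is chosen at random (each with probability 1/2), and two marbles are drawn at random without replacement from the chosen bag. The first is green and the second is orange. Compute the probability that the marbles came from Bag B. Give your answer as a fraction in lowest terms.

P(E | Bag A) = 5/26; P(E | Bag B) = 8/33.
P(E) = 1/2·5/26 + 1/2·8/33 = 373/1716.
By Bayes' rule, P(Bag B | E) = 4/33 / 373/1716 = 208/373 ≈ 0.5576.

208/373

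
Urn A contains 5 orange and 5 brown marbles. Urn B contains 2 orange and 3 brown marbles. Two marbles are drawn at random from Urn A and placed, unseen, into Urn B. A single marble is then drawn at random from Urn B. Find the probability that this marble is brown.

4/7

Condition on how many of the transferred marbles are brown (from Urn A: 5 brown of 10; then Urn B has 7 total).
  0 brown: C(5,0)C(5,2)/C(10,2) = 2/9; then P = 3/7
  1 brown: C(5,1)C(5,1)/C(10,2) = 5/9; then P = 4/7
  2 brown: C(5,2)C(5,0)/C(10,2) = 2/9; then P = 5/7
P(brown from Urn B) = 4/7 ≈ 0.5714.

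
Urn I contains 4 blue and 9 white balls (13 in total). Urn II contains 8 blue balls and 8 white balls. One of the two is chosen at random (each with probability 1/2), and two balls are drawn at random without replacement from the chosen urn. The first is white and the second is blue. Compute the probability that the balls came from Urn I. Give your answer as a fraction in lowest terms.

P(E | Urn I) = 3/13; P(E | Urn II) = 4/15.
P(E) = 1/2·3/13 + 1/2·4/15 = 97/390.
By Bayes' rule, P(Urn I | E) = 3/26 / 97/390 = 45/97 ≈ 0.4639.

45/97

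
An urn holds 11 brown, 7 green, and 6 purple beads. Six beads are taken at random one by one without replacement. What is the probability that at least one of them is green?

Use the complement: P(at least one green) = 1 − P(no green).
P(none) = C(17,6)/C(24,6) = 12376/134596.
So P = 1 − 12376/134596 = 4365/4807 ≈ 0.9081.

4365/4807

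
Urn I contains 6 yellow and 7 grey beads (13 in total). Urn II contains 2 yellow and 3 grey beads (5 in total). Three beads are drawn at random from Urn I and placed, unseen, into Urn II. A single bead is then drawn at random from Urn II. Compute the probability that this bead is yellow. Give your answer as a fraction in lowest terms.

Condition on how many of the transferred beads are yellow (from Urn I: 6 yellow of 13; then Urn II has 8 total).
  0 yellow: C(6,0)C(7,3)/C(13,3) = 35/286; then P = 2/8
  1 yellow: C(6,1)C(7,2)/C(13,3) = 63/143; then P = 3/8
  2 yellow: C(6,2)C(7,1)/C(13,3) = 105/286; then P = 4/8
  3 yellow: C(6,3)C(7,0)/C(13,3) = 10/143; then P = 5/8
P(yellow from Urn II) = 11/26 ≈ 0.4231.

11/26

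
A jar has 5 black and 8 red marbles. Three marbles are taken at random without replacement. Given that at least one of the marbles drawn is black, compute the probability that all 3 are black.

P(all 3 black) = C(5,3)/C(13,3) = 5/143; P(at least one black) = 1 − C(8,3)/C(13,3) = 115/143.
Since 'all 3 black' ⊆ 'at least one black', P(all 3 | at least one) = 5/143 / 115/143 = 1/23 ≈ 0.0435.

1/23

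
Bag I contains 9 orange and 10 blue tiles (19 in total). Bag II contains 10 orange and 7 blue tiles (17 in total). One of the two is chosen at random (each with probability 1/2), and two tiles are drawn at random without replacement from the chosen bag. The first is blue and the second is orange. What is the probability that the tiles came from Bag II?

133/269

P(E | Bag I) = 5/19; P(E | Bag II) = 35/136.
P(E) = 1/2·5/19 + 1/2·35/136 = 1345/5168.
By Bayes' rule, P(Bag II | E) = 35/272 / 1345/5168 = 133/269 ≈ 0.4944.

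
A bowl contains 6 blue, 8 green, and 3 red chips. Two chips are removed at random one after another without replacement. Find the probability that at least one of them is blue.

81/136

Use the complement: P(at least one blue) = 1 − P(no blue).
P(none) = C(11,2)/C(17,2) = 55/136.
So P = 1 − 55/136 = 81/136 ≈ 0.5956.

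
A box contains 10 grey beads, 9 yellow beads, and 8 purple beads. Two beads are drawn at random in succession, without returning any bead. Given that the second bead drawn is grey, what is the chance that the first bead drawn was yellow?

P(first=yellow and the second bead drawn is grey) = (9/27)·(10/26) = 5/39.
P(the second bead drawn is grey) = Σ over first color = 5/39 + 5/39 + 40/351 = 10/27.
By Bayes, P(first=yellow | the second bead drawn is grey) = 5/39 / 10/27 = 9/26 ≈ 0.3462.

9/26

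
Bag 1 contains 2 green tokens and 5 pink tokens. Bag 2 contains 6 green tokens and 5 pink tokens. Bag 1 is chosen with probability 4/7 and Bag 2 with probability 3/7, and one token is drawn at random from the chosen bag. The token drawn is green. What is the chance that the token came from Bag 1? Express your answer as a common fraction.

44/107

P(green | Bag 1) = 2/7; P(green | Bag 2) = 6/11.
P(green) = 4/7·2/7 + 3/7·6/11 = 214/539.
By Bayes' rule, P(Bag 1 | green) = 8/49 / 214/539 = 44/107 ≈ 0.4112.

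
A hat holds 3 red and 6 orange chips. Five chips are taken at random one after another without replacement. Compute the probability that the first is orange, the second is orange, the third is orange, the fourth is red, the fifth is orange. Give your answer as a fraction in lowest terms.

Multiply the conditional probability of each draw in order, without replacement, so each draw removes one from its color and from the total.
P = (6/9) · (5/8) · (4/7) · (3/6) · (3/5) = 1/14 ≈ 0.0714.

1/14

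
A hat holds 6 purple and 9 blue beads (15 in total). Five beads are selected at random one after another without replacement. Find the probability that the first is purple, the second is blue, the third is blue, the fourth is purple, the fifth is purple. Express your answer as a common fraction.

24/1001

Multiply the conditional probability of each draw in order, without replacement, so each draw removes one from its color and from the total.
P = (6/15) · (9/14) · (8/13) · (5/12) · (4/11) = 24/1001 ≈ 0.0240.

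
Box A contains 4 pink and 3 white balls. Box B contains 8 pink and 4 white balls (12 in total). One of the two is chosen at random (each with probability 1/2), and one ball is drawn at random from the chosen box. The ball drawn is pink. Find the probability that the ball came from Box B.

7/13

P(pink | Box A) = 4/7; P(pink | Box B) = 2/3.
P(pink) = 1/2·4/7 + 1/2·2/3 = 13/21.
By Bayes' rule, P(Box B | pink) = 1/3 / 13/21 = 7/13 ≈ 0.5385.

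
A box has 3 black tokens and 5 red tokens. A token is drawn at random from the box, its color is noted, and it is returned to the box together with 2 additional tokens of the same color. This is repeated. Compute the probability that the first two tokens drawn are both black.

After a black draw the box holds 5 black out of 10.
P = (3/8)·(5/10) = 3/16 ≈ 0.1875.

3/16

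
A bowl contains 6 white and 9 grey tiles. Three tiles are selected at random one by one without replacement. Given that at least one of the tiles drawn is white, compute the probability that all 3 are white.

P(all 3 white) = C(6,3)/C(15,3) = 4/91; P(at least one white) = 1 − C(9,3)/C(15,3) = 53/65.
Since 'all 3 white' ⊆ 'at least one white', P(all 3 | at least one) = 4/91 / 53/65 = 20/371 ≈ 0.0539.

20/371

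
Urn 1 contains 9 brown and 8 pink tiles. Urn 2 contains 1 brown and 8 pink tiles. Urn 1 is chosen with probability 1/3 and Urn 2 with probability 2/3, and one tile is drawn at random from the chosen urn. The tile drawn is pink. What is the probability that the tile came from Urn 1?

9/43

P(pink | Urn 1) = 8/17; P(pink | Urn 2) = 8/9.
P(pink) = 1/3·8/17 + 2/3·8/9 = 344/459.
By Bayes' rule, P(Urn 1 | pink) = 8/51 / 344/459 = 9/43 ≈ 0.2093.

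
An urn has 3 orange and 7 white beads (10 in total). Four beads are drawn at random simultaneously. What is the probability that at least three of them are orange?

1/30

Sum the hypergeometric tail for j = 3,…,3 orange beads.
Favorable = C(3,3)·C(7,1) = 7; total = C(10,4) = 210.
P = 7/210 = 1/30 ≈ 0.0333.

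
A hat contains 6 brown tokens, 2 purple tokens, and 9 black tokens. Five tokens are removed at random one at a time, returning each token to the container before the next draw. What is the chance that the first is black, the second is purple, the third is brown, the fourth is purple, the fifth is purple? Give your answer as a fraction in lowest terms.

432/1419857

Multiply the conditional probability of each draw in order, with replacement (the composition resets each draw).
P = (9/17) · (2/17) · (6/17) · (2/17) · (2/17) = 432/1419857 ≈ 0.0003.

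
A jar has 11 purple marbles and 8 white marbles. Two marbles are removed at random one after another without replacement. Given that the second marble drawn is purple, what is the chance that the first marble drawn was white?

4/9

P(first=white and the second marble drawn is purple) = (8/19)·(11/18) = 44/171.
P(the second marble drawn is purple) = Σ over first color = 55/171 + 44/171 = 11/19.
By Bayes, P(first=white | the second marble drawn is purple) = 44/171 / 11/19 = 4/9 ≈ 0.4444.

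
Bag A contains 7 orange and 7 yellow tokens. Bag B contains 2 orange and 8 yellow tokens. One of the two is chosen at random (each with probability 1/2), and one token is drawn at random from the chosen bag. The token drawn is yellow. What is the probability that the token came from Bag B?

P(yellow | Bag A) = 1/2; P(yellow | Bag B) = 4/5.
P(yellow) = 1/2·1/2 + 1/2·4/5 = 13/20.
By Bayes' rule, P(Bag B | yellow) = 2/5 / 13/20 = 8/13 ≈ 0.6154.

8/13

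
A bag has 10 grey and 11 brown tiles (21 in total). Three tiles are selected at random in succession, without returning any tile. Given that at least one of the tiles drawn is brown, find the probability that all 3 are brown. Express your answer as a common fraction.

P(all 3 brown) = C(11,3)/C(21,3) = 33/266; P(at least one brown) = 1 − C(10,3)/C(21,3) = 121/133.
Since 'all 3 brown' ⊆ 'at least one brown', P(all 3 | at least one) = 33/266 / 121/133 = 3/22 ≈ 0.1364.

3/22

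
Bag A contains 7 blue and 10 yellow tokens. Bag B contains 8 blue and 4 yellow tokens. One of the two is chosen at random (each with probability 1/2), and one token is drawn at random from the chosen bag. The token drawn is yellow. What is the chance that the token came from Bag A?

30/47

P(yellow | Bag A) = 10/17; P(yellow | Bag B) = 1/3.
P(yellow) = 1/2·10/17 + 1/2·1/3 = 47/102.
By Bayes' rule, P(Bag A | yellow) = 5/17 / 47/102 = 30/47 ≈ 0.6383.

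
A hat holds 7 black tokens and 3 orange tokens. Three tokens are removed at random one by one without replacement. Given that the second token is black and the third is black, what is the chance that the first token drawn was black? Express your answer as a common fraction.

5/8

P(first=black and the second token is black and the third is black) = (7/10)·(6/9)·(5/8) = 7/24.
P(E) = Σ over first color = 7/24 + 7/40 = 7/15.
By Bayes, P(first=black | E) = 7/24 / 7/15 = 5/8 ≈ 0.6250.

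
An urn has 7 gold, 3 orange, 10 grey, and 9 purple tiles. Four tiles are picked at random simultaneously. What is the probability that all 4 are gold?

5/3393

Unordered draws without replacement: count favorable combinations over C(29,4).
Favorable = C(7,4) · C(3,0) · C(10,0) · C(9,0) = 35; total = C(29,4) = 23751.
P = 35/23751 = 5/3393 ≈ 0.0015.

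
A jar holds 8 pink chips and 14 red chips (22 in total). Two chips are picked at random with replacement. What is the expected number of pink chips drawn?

By linearity of expectation, E[X] = Σ P(draw i is pink); each independent draw has P(pink) = 8/22.
E[X] = 2 · 8/22 = 8/11 ≈ 0.7273.

8/11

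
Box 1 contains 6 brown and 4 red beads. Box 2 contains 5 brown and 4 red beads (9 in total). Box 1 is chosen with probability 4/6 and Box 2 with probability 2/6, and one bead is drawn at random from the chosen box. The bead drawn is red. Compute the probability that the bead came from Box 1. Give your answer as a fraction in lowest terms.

P(red | Box 1) = 2/5; P(red | Box 2) = 4/9.
P(red) = 2/3·2/5 + 1/3·4/9 = 56/135.
By Bayes' rule, P(Box 1 | red) = 4/15 / 56/135 = 9/14 ≈ 0.6429.

9/14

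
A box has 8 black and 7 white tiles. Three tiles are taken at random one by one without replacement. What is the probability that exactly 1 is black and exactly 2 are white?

24/65

Unordered draws without replacement: count favorable combinations over C(15,3).
Favorable = C(8,1) · C(7,2) = 168; total = C(15,3) = 455.
P = 168/455 = 24/65 ≈ 0.3692.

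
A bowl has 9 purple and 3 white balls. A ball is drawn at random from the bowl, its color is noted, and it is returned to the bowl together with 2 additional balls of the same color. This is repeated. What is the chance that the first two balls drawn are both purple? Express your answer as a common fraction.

After a purple draw the bowl holds 11 purple out of 14.
P = (9/12)·(11/14) = 33/56 ≈ 0.5893.

33/56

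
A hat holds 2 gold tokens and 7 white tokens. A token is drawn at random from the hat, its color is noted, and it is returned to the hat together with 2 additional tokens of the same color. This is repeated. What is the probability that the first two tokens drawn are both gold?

8/99

After a gold draw the hat holds 4 gold out of 11.
P = (2/9)·(4/11) = 8/99 ≈ 0.0808.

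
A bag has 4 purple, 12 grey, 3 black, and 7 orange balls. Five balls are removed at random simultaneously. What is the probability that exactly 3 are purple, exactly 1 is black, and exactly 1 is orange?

Unordered draws without replacement: count favorable combinations over C(26,5).
Favorable = C(4,3) · C(12,0) · C(3,1) · C(7,1) = 84; total = C(26,5) = 65780.
P = 84/65780 = 21/16445 ≈ 0.0013.

21/16445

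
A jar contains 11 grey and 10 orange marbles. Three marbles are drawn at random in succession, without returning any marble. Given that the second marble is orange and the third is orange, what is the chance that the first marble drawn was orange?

8/19

P(first=orange and the second marble is orange and the third is orange) = (10/21)·(9/20)·(8/19) = 12/133.
P(E) = Σ over first color = 33/266 + 12/133 = 3/14.
By Bayes, P(first=orange | E) = 12/133 / 3/14 = 8/19 ≈ 0.4211.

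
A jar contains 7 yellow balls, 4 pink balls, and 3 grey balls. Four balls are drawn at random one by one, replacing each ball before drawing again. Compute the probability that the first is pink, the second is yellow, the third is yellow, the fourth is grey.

Multiply the conditional probability of each draw in order, with replacement (the composition resets each draw).
P = (4/14) · (7/14) · (7/14) · (3/14) = 3/196 ≈ 0.0153.

3/196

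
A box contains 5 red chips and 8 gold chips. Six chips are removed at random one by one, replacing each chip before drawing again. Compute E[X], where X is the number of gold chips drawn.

By linearity of expectation, E[X] = Σ P(draw i is gold); each independent draw has P(gold) = 8/13.
E[X] = 6 · 8/13 = 48/13 ≈ 3.6923.

48/13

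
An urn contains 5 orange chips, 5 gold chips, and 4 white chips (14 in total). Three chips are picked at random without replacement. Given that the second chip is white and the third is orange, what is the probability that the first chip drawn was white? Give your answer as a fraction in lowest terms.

P(first=white and the second chip is white and the third is orange) = (4/14)·(3/13)·(5/12) = 5/182.
P(E) = Σ over first color = 10/273 + 25/546 + 5/182 = 10/91.
By Bayes, P(first=white | E) = 5/182 / 10/91 = 1/4 ≈ 0.2500.

1/4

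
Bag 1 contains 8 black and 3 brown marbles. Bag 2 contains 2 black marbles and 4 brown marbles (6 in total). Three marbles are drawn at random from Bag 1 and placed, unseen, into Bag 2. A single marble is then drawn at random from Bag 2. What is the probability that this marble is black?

Condition on how many of the transferred marbles are black (from Bag 1: 8 black of 11; then Bag 2 has 9 total).
  0 black: C(8,0)C(3,3)/C(11,3) = 1/165; then P = 2/9
  1 black: C(8,1)C(3,2)/C(11,3) = 8/55; then P = 3/9
  2 black: C(8,2)C(3,1)/C(11,3) = 28/55; then P = 4/9
  3 black: C(8,3)C(3,0)/C(11,3) = 56/165; then P = 5/9
P(black from Bag 2) = 46/99 ≈ 0.4646.

46/99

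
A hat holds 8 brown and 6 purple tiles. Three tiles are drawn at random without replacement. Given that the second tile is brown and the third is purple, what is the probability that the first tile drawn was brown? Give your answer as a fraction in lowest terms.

P(first=brown and the second tile is brown and the third is purple) = (8/14)·(7/13)·(6/12) = 2/13.
P(E) = Σ over first color = 2/13 + 10/91 = 24/91.
By Bayes, P(first=brown | E) = 2/13 / 24/91 = 7/12 ≈ 0.5833.

7/12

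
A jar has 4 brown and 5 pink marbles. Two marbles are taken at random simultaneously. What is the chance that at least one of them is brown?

13/18

Use the complement: P(at least one brown) = 1 − P(no brown).
P(none) = C(5,2)/C(9,2) = 10/36.
So P = 1 − 10/36 = 13/18 ≈ 0.7222.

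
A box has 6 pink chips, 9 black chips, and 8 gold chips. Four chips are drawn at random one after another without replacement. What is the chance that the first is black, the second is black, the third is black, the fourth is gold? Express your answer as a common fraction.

Multiply the conditional probability of each draw in order, without replacement, so each draw removes one from its color and from the total.
P = (9/23) · (8/22) · (7/21) · (8/20) = 24/1265 ≈ 0.0190.

24/1265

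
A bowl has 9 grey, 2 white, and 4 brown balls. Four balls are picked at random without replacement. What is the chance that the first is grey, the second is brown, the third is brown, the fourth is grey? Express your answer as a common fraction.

12/455

Multiply the conditional probability of each draw in order, without replacement, so each draw removes one from its color and from the total.
P = (9/15) · (4/14) · (3/13) · (8/12) = 12/455 ≈ 0.0264.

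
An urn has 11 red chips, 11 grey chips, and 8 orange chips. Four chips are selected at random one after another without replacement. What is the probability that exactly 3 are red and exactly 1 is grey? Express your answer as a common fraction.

Unordered draws without replacement: count favorable combinations over C(30,4).
Favorable = C(11,3) · C(11,1) · C(8,0) = 1815; total = C(30,4) = 27405.
P = 1815/27405 = 121/1827 ≈ 0.0662.

121/1827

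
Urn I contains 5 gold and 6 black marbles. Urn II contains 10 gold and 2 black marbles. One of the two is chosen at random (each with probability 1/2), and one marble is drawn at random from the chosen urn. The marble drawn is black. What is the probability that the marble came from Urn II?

11/47

P(black | Urn I) = 6/11; P(black | Urn II) = 1/6.
P(black) = 1/2·6/11 + 1/2·1/6 = 47/132.
By Bayes' rule, P(Urn II | black) = 1/12 / 47/132 = 11/47 ≈ 0.2340.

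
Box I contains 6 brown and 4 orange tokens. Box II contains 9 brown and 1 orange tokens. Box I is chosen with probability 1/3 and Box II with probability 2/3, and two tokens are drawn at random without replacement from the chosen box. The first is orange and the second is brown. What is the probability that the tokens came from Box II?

P(E | Box I) = 4/15; P(E | Box II) = 1/10.
P(E) = 1/3·4/15 + 2/3·1/10 = 7/45.
By Bayes' rule, P(Box II | E) = 1/15 / 7/45 = 3/7 ≈ 0.4286.

3/7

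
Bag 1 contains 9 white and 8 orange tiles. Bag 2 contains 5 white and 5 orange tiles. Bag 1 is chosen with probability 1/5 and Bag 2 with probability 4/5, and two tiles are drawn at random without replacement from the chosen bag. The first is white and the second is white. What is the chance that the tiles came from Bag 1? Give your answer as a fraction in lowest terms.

P(E | Bag 1) = 9/34; P(E | Bag 2) = 2/9.
P(E) = 1/5·9/34 + 4/5·2/9 = 353/1530.
By Bayes' rule, P(Bag 1 | E) = 9/170 / 353/1530 = 81/353 ≈ 0.2295.

81/353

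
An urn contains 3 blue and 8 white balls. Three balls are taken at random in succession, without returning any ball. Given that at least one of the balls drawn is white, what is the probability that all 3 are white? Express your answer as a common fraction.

P(all 3 white) = C(8,3)/C(11,3) = 56/165; P(at least one white) = 1 − C(3,3)/C(11,3) = 164/165.
Since 'all 3 white' ⊆ 'at least one white', P(all 3 | at least one) = 56/165 / 164/165 = 14/41 ≈ 0.3415.

14/41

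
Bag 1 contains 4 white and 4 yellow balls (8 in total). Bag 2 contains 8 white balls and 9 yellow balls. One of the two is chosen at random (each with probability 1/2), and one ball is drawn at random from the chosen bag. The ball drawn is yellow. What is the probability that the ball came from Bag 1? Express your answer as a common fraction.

P(yellow | Bag 1) = 1/2; P(yellow | Bag 2) = 9/17.
P(yellow) = 1/2·1/2 + 1/2·9/17 = 35/68.
By Bayes' rule, P(Bag 1 | yellow) = 1/4 / 35/68 = 17/35 ≈ 0.4857.

17/35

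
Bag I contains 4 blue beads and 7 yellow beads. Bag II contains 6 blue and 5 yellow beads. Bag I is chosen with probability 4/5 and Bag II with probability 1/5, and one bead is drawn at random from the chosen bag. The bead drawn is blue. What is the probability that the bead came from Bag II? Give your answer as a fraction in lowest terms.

3/11

P(blue | Bag I) = 4/11; P(blue | Bag II) = 6/11.
P(blue) = 4/5·4/11 + 1/5·6/11 = 2/5.
By Bayes' rule, P(Bag II | blue) = 6/55 / 2/5 = 3/11 ≈ 0.2727.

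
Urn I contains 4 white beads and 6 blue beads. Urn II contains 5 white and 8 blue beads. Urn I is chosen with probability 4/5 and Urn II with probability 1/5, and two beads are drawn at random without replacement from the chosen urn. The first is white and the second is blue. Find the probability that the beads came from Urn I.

104/129

P(E | Urn I) = 4/15; P(E | Urn II) = 10/39.
P(E) = 4/5·4/15 + 1/5·10/39 = 86/325.
By Bayes' rule, P(Urn I | E) = 16/75 / 86/325 = 104/129 ≈ 0.8062.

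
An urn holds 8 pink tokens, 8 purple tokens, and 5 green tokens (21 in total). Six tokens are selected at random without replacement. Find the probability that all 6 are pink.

1/1938

Unordered draws without replacement: count favorable combinations over C(21,6).
Favorable = C(8,6) · C(8,0) · C(5,0) = 28; total = C(21,6) = 54264.
P = 28/54264 = 1/1938 ≈ 0.0005.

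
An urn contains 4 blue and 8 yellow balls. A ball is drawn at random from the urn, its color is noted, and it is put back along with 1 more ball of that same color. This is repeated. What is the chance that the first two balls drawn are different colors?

16/39

Either yellow then blue, or blue then yellow; after the first draw the total is 13.
P = (8/12)·(4/13) + (4/12)·(8/13) = 16/39 ≈ 0.4103.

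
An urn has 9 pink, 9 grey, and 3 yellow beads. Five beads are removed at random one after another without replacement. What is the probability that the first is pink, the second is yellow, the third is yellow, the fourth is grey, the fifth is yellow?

Multiply the conditional probability of each draw in order, without replacement, so each draw removes one from its color and from the total.
P = (9/21) · (3/20) · (2/19) · (9/18) · (1/17) = 9/45220 ≈ 0.0002.

9/45220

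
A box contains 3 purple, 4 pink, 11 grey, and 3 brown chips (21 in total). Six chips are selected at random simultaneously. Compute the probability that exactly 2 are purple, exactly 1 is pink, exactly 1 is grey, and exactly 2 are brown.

33/4522

Unordered draws without replacement: count favorable combinations over C(21,6).
Favorable = C(3,2) · C(4,1) · C(11,1) · C(3,2) = 396; total = C(21,6) = 54264.
P = 396/54264 = 33/4522 ≈ 0.0073.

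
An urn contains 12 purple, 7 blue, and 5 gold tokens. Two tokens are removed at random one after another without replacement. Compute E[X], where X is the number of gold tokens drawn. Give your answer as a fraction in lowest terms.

5/12

By linearity of expectation, E[X] = Σ P(draw i is gold); by symmetry each draw (even without replacement) has P(gold) = 5/24.
E[X] = 2 · 5/24 = 5/12 ≈ 0.4167.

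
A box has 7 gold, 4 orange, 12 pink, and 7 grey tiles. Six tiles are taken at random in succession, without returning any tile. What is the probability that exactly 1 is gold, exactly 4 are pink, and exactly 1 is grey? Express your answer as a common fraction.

Unordered draws without replacement: count favorable combinations over C(30,6).
Favorable = C(7,1) · C(4,0) · C(12,4) · C(7,1) = 24255; total = C(30,6) = 593775.
P = 24255/593775 = 77/1885 ≈ 0.0408.

77/1885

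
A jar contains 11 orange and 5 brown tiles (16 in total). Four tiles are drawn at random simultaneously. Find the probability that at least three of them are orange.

33/52

Sum the hypergeometric tail for j = 3,…,4 orange tiles.
Favorable = C(11,3)·C(5,1) + C(11,4)·C(5,0) = 1155; total = C(16,4) = 1820.
P = 1155/1820 = 33/52 ≈ 0.6346.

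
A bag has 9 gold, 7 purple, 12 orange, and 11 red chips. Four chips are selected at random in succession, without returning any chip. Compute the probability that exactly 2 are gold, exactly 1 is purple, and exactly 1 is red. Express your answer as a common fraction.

308/9139

Unordered draws without replacement: count favorable combinations over C(39,4).
Favorable = C(9,2) · C(7,1) · C(12,0) · C(11,1) = 2772; total = C(39,4) = 82251.
P = 2772/82251 = 308/9139 ≈ 0.0337.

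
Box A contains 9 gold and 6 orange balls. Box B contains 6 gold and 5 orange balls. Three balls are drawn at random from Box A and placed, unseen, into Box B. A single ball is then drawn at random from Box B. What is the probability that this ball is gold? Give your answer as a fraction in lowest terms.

39/70

Condition on how many of the transferred balls are gold (from Box A: 9 gold of 15; then Box B has 14 total).
  0 gold: C(9,0)C(6,3)/C(15,3) = 4/91; then P = 6/14
  1 gold: C(9,1)C(6,2)/C(15,3) = 27/91; then P = 7/14
  2 gold: C(9,2)C(6,1)/C(15,3) = 216/455; then P = 8/14
  3 gold: C(9,3)C(6,0)/C(15,3) = 12/65; then P = 9/14
P(gold from Box B) = 39/70 ≈ 0.5571.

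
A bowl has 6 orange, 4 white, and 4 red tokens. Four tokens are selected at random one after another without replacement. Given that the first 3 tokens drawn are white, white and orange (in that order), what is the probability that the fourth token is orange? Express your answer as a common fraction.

5/11

After removing 1 orange, 2 white, the bowl has 5 orange out of 11 remaining.
P(fourth is orange | given) = 5/11 ≈ 0.4545.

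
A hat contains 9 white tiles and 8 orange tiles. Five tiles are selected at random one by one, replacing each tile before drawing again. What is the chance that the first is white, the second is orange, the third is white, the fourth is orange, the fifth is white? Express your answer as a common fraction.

46656/1419857

Multiply the conditional probability of each draw in order, with replacement (the composition resets each draw).
P = (9/17) · (8/17) · (9/17) · (8/17) · (9/17) = 46656/1419857 ≈ 0.0329.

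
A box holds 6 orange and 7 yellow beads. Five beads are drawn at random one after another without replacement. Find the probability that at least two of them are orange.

Sum the hypergeometric tail for j = 2,…,5 orange beads.
Favorable = C(6,2)·C(7,3) + C(6,3)·C(7,2) + C(6,4)·C(7,1) + C(6,5)·C(7,0) = 1056; total = C(13,5) = 1287.
P = 1056/1287 = 32/39 ≈ 0.8205.

32/39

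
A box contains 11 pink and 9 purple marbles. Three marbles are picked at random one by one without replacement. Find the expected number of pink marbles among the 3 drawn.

33/20

By linearity of expectation, E[X] = Σ P(draw i is pink); by symmetry each draw (even without replacement) has P(pink) = 11/20.
E[X] = 3 · 11/20 = 33/20 ≈ 1.6500.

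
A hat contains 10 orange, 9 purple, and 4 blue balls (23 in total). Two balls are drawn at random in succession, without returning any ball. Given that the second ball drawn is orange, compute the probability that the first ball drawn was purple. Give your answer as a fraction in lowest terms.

9/22

P(first=purple and the second ball drawn is orange) = (9/23)·(10/22) = 45/253.
P(the second ball drawn is orange) = Σ over first color = 45/253 + 45/253 + 20/253 = 10/23.
By Bayes, P(first=purple | the second ball drawn is orange) = 45/253 / 10/23 = 9/22 ≈ 0.4091.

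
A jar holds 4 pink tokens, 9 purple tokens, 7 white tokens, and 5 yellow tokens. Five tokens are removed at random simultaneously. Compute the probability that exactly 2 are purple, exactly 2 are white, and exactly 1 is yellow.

18/253

Unordered draws without replacement: count favorable combinations over C(25,5).
Favorable = C(4,0) · C(9,2) · C(7,2) · C(5,1) = 3780; total = C(25,5) = 53130.
P = 3780/53130 = 18/253 ≈ 0.0711.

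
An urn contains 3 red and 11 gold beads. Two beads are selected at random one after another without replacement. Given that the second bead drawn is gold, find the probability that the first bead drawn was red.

3/13

P(first=red and the second bead drawn is gold) = (3/14)·(11/13) = 33/182.
P(the second bead drawn is gold) = Σ over first color = 33/182 + 55/91 = 11/14.
By Bayes, P(first=red | the second bead drawn is gold) = 33/182 / 11/14 = 3/13 ≈ 0.2308.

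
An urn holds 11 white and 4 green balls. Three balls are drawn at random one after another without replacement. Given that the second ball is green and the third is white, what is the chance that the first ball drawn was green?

3/13

P(first=green and the second ball is green and the third is white) = (4/15)·(3/14)·(11/13) = 22/455.
P(E) = Σ over first color = 44/273 + 22/455 = 22/105.
By Bayes, P(first=green | E) = 22/455 / 22/105 = 3/13 ≈ 0.2308.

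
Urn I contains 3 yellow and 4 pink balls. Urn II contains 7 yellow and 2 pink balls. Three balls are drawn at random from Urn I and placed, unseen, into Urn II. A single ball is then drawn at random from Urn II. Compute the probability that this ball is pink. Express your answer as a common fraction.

13/42

Condition on how many of the transferred balls are pink (from Urn I: 4 pink of 7; then Urn II has 12 total).
  0 pink: C(4,0)C(3,3)/C(7,3) = 1/35; then P = 2/12
  1 pink: C(4,1)C(3,2)/C(7,3) = 12/35; then P = 3/12
  2 pink: C(4,2)C(3,1)/C(7,3) = 18/35; then P = 4/12
  3 pink: C(4,3)C(3,0)/C(7,3) = 4/35; then P = 5/12
P(pink from Urn II) = 13/42 ≈ 0.3095.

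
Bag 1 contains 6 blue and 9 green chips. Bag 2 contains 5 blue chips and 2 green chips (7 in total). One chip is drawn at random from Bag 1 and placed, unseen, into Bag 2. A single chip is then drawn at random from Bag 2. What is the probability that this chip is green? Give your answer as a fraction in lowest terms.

Condition on how many of the transferred chips are green (from Bag 1: 9 green of 15; then Bag 2 has 8 total).
  0 green: C(9,0)C(6,1)/C(15,1) = 2/5; then P = 2/8
  1 green: C(9,1)C(6,0)/C(15,1) = 3/5; then P = 3/8
P(green from Bag 2) = 13/40 ≈ 0.3250.

13/40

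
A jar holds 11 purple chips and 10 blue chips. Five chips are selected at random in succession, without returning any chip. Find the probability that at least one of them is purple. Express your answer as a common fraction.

Use the complement: P(at least one purple) = 1 − P(no purple).
P(none) = C(10,5)/C(21,5) = 252/20349.
So P = 1 − 252/20349 = 319/323 ≈ 0.9876.

319/323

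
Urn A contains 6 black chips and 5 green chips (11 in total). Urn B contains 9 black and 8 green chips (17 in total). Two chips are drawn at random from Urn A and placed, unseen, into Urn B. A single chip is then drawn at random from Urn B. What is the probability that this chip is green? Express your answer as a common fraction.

98/209

Condition on how many of the transferred chips are green (from Urn A: 5 green of 11; then Urn B has 19 total).
  0 green: C(5,0)C(6,2)/C(11,2) = 3/11; then P = 8/19
  1 green: C(5,1)C(6,1)/C(11,2) = 6/11; then P = 9/19
  2 green: C(5,2)C(6,0)/C(11,2) = 2/11; then P = 10/19
P(green from Urn B) = 98/209 ≈ 0.4689.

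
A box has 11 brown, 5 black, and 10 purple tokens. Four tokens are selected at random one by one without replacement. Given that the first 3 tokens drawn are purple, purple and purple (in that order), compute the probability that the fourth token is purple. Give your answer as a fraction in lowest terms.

7/23

After removing 3 purple, the box has 7 purple out of 23 remaining.
P(fourth is purple | given) = 7/23 ≈ 0.3043.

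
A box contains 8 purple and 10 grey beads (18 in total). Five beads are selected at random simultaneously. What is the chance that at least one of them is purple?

Use the complement: P(at least one purple) = 1 − P(no purple).
P(none) = C(10,5)/C(18,5) = 252/8568.
So P = 1 − 252/8568 = 33/34 ≈ 0.9706.

33/34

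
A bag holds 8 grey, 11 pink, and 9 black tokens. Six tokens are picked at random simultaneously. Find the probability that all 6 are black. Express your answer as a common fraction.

1/4485

Unordered draws without replacement: count favorable combinations over C(28,6).
Favorable = C(8,0) · C(11,0) · C(9,6) = 84; total = C(28,6) = 376740.
P = 84/376740 = 1/4485 ≈ 0.0002.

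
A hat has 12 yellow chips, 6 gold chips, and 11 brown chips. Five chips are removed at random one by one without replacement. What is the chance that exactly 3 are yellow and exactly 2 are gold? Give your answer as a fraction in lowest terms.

Unordered draws without replacement: count favorable combinations over C(29,5).
Favorable = C(12,3) · C(6,2) · C(11,0) = 3300; total = C(29,5) = 118755.
P = 3300/118755 = 220/7917 ≈ 0.0278.

220/7917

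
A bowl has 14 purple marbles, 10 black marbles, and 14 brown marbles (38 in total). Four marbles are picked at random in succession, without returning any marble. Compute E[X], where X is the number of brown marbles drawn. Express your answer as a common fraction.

By linearity of expectation, E[X] = Σ P(draw i is brown); by symmetry each draw (even without replacement) has P(brown) = 14/38.
E[X] = 4 · 14/38 = 28/19 ≈ 1.4737.

28/19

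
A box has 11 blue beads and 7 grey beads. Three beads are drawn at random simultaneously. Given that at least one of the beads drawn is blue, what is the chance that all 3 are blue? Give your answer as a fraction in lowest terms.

P(all 3 blue) = C(11,3)/C(18,3) = 55/272; P(at least one blue) = 1 − C(7,3)/C(18,3) = 781/816.
Since 'all 3 blue' ⊆ 'at least one blue', P(all 3 | at least one) = 55/272 / 781/816 = 15/71 ≈ 0.2113.

15/71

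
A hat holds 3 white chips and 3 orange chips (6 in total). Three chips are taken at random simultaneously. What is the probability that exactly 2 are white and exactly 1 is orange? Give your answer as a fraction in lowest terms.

Unordered draws without replacement: count favorable combinations over C(6,3).
Favorable = C(3,2) · C(3,1) = 9; total = C(6,3) = 20.
P = 9/20 = 9/20 ≈ 0.4500.

9/20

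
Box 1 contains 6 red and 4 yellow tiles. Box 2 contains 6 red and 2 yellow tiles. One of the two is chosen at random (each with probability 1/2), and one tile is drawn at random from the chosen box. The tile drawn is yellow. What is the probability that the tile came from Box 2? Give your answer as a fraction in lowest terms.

5/13

P(yellow | Box 1) = 2/5; P(yellow | Box 2) = 1/4.
P(yellow) = 1/2·2/5 + 1/2·1/4 = 13/40.
By Bayes' rule, P(Box 2 | yellow) = 1/8 / 13/40 = 5/13 ≈ 0.3846.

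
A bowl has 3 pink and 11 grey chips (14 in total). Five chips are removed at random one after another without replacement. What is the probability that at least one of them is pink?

10/13

Use the complement: P(at least one pink) = 1 − P(no pink).
P(none) = C(11,5)/C(14,5) = 462/2002.
So P = 1 − 462/2002 = 10/13 ≈ 0.7692.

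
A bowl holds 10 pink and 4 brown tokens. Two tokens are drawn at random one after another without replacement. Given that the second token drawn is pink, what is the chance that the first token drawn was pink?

P(first=pink and the second token drawn is pink) = (10/14)·(9/13) = 45/91.
P(the second token drawn is pink) = Σ over first color = 45/91 + 20/91 = 5/7.
By Bayes, P(first=pink | the second token drawn is pink) = 45/91 / 5/7 = 9/13 ≈ 0.6923.

9/13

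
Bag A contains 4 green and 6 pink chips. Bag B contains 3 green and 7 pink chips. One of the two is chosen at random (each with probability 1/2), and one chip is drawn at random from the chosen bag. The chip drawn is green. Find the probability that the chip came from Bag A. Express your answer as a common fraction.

4/7

P(green | Bag A) = 2/5; P(green | Bag B) = 3/10.
P(green) = 1/2·2/5 + 1/2·3/10 = 7/20.
By Bayes' rule, P(Bag A | green) = 1/5 / 7/20 = 4/7 ≈ 0.5714.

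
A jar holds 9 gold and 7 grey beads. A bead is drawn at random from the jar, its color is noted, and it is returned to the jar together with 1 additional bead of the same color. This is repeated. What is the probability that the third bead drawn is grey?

Sum over the four possibilities for the first two draws (grey/not-grey each), tracking how the grey count and total change by +1 per draw.
P(third is grey) = 7/16 ≈ 0.4375. (In a Pólya urn every draw has the same marginal probability 7/16.)

7/16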